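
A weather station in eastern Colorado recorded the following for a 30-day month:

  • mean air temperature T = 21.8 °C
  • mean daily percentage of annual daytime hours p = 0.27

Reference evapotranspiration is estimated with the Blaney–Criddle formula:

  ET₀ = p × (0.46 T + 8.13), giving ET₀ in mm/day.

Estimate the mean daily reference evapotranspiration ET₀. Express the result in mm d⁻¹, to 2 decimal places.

ET₀ = 0.27 × (0.46 × 21.8 + 8.13) = 0.27 × 18.158 = 4.9027 mm/d

4.90 mm d⁻¹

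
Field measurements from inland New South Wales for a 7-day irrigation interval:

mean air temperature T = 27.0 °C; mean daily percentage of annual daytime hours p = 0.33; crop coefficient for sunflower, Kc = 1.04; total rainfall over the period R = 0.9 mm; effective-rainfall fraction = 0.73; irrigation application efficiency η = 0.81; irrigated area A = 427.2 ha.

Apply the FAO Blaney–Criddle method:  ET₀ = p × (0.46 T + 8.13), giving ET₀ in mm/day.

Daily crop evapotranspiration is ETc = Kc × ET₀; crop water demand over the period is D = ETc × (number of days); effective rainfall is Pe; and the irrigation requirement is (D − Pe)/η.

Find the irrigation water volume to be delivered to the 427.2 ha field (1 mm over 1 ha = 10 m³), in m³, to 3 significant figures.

257000 m³

ET₀ = 0.33 × (0.46 × 27.0 + 8.13) = 0.33 × 20.550 = 6.7815 mm/d
ETc = Kc × ET₀ = 1.04 × 6.7815 = 7.0528 mm/d
Crop demand D = ETc × 7 d = 7.0528 × 7 = 49.370 mm
Pe = 0.73 × 0.9 = 0.657 mm
D − Pe = 49.370 − 0.657 = 48.713 mm
Gross irrigation = 48.713 / 0.81 = 60.140 mm
Volume = 60.140 mm × 427.2 ha × 10 = 256918.1 m³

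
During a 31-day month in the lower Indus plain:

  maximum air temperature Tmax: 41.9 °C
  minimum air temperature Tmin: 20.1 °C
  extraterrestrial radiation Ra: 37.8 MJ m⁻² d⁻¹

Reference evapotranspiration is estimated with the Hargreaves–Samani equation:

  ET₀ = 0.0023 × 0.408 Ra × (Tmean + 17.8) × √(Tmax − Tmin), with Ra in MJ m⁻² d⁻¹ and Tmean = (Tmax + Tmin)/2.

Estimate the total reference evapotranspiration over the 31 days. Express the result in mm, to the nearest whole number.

251 mm

Tmean = (41.9 + 20.1)/2 = 31.00 °C
0.408 Ra = 0.408 × 37.8 = 15.4224 mm/d equivalent
ET₀ = 0.0023 × 15.4224 × (31.00 + 17.8) × √21.8 = 0.0023 × 15.4224 × 48.80 × 4.6690 = 8.0821 mm/d
Over 31 days: 8.0821 × 31 = 250.545 mm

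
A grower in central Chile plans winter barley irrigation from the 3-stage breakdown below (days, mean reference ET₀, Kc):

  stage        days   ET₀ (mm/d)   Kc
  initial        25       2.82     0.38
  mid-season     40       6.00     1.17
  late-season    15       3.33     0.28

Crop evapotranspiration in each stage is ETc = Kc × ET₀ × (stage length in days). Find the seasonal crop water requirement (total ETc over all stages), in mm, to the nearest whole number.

322 mm

initial: 0.38 × 2.82 × 25 = 26.79 mm
mid-season: 1.17 × 6.00 × 40 = 280.80 mm
late-season: 0.28 × 3.33 × 15 = 13.99 mm
Seasonal total = 321.58 mm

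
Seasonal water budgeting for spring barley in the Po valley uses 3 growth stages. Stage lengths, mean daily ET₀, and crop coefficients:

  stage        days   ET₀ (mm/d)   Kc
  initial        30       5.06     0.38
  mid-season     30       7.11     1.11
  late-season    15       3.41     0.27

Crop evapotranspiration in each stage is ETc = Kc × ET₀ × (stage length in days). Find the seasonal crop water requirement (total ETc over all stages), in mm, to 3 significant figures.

308 mm

initial: 0.38 × 5.06 × 30 = 57.68 mm
mid-season: 1.11 × 7.11 × 30 = 236.76 mm
late-season: 0.27 × 3.41 × 15 = 13.81 mm
Seasonal total = 308.25 mm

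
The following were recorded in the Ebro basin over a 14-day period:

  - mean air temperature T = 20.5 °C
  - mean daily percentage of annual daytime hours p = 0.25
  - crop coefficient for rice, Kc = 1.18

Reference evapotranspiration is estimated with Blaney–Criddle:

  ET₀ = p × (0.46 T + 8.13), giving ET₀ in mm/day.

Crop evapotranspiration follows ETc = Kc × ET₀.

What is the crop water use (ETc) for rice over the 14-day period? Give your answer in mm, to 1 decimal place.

72.5 mm

ET₀ = 0.25 × (0.46 × 20.5 + 8.13) = 0.25 × 17.560 = 4.3900 mm/d
ETc = Kc × ET₀ = 1.18 × 4.3900 = 5.1802 mm/d
Over 14 days: 5.1802 × 14 = 72.523 mm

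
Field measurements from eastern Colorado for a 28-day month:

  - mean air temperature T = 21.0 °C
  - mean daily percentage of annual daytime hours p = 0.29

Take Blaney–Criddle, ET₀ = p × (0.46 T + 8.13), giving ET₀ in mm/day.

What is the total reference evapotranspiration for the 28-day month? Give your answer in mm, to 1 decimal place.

ET₀ = 0.29 × (0.46 × 21.0 + 8.13) = 0.29 × 17.790 = 5.1591 mm/d
Monthly total = 5.1591 × 28 = 144.455 mm

144.5 mm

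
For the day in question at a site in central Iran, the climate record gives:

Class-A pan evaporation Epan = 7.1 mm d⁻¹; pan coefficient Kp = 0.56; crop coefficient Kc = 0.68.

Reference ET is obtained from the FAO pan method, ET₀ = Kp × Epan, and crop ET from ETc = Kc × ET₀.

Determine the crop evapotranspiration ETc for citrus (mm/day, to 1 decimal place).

ET₀ = 0.56 × 7.1 = 3.9760 mm/d
ETc = Kc × ET₀ = 0.68 × 3.9760 = 2.7037 mm/d

2.7 mm/day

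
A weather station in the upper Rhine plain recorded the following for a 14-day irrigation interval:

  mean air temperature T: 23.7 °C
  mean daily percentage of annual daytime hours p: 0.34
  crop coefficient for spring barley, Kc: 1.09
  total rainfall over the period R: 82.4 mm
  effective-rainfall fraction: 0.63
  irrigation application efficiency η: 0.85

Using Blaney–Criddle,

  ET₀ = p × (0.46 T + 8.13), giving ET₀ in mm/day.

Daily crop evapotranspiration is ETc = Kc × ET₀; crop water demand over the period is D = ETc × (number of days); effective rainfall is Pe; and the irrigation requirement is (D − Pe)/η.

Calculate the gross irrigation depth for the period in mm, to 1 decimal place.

ET₀ = 0.34 × (0.46 × 23.7 + 8.13) = 0.34 × 19.032 = 6.4709 mm/d
ETc = Kc × ET₀ = 1.09 × 6.4709 = 7.0533 mm/d
Crop demand D = ETc × 14 d = 7.0533 × 14 = 98.746 mm
Pe = 0.63 × 82.4 = 51.912 mm
D − Pe = 98.746 − 51.912 = 46.834 mm
Gross irrigation = 46.834 / 0.85 = 55.099 mm

55.1 mm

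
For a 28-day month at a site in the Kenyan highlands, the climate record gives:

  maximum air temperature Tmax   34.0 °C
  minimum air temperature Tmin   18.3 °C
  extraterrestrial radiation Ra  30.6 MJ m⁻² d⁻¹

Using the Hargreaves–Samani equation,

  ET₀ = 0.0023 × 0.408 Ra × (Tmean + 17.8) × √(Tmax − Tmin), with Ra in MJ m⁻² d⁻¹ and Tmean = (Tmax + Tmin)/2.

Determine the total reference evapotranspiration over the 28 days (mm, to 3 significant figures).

Tmean = (34.0 + 18.3)/2 = 26.15 °C
0.408 Ra = 0.408 × 30.6 = 12.4848 mm/d equivalent
ET₀ = 0.0023 × 12.4848 × (26.15 + 17.8) × √15.7 = 0.0023 × 12.4848 × 43.95 × 3.9623 = 5.0005 mm/d
Over 28 days: 5.0005 × 28 = 140.014 mm

140 mm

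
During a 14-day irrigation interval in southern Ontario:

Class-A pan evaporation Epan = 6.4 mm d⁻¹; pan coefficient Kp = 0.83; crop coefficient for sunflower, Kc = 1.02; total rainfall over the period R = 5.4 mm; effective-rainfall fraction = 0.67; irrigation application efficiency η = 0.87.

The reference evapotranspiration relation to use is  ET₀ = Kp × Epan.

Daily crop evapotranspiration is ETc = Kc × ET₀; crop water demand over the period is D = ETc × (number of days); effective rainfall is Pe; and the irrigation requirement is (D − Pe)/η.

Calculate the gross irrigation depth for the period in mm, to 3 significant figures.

ET₀ = 0.83 × 6.4 = 5.3120 mm/d
ETc = Kc × ET₀ = 1.02 × 5.3120 = 5.4182 mm/d
Crop demand D = ETc × 14 d = 5.4182 × 14 = 75.855 mm
Pe = 0.67 × 5.4 = 3.618 mm
D − Pe = 75.855 − 3.618 = 72.237 mm
Gross irrigation = 72.237 / 0.87 = 83.031 mm

83.0 mm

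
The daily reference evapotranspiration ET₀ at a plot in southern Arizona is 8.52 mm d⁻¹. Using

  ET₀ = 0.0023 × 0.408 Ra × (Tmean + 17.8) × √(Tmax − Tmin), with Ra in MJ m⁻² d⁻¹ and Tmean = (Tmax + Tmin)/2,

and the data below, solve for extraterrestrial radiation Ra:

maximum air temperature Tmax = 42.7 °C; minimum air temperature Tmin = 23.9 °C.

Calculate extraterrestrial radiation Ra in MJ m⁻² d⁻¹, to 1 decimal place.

41.0 MJ m⁻² d⁻¹

Tmean = (42.7+23.9)/2 = 33.30 °C; ΔT = 18.8
Ra = ET₀ / [0.0023 × 0.408 × (Tmean+17.8) × √ΔT]
   = 8.52 / (0.0023 × 0.408 × 51.10 × 4.3359) = 40.978 MJ m⁻² d⁻¹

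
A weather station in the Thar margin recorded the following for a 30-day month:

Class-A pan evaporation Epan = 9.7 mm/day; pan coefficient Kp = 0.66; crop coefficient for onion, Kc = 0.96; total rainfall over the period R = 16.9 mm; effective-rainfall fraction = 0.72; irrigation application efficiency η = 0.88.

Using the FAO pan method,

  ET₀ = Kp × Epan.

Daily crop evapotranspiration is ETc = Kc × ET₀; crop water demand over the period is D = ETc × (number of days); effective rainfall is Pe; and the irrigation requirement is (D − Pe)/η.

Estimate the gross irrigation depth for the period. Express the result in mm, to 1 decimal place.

ET₀ = 0.66 × 9.7 = 6.4020 mm/d
ETc = Kc × ET₀ = 0.96 × 6.4020 = 6.1459 mm/d
Crop demand D = ETc × 30 d = 6.1459 × 30 = 184.377 mm
Pe = 0.72 × 16.9 = 12.168 mm
D − Pe = 184.377 − 12.168 = 172.209 mm
Gross irrigation = 172.209 / 0.88 = 195.692 mm

195.7 mm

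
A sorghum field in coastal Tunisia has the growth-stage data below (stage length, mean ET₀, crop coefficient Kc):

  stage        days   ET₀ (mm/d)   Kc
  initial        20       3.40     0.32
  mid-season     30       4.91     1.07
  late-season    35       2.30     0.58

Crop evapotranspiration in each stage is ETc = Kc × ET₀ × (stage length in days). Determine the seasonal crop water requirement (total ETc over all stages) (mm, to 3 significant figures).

226 mm

initial: 0.32 × 3.40 × 20 = 21.76 mm
mid-season: 1.07 × 4.91 × 30 = 157.61 mm
late-season: 0.58 × 2.30 × 35 = 46.69 mm
Seasonal total = 226.06 mm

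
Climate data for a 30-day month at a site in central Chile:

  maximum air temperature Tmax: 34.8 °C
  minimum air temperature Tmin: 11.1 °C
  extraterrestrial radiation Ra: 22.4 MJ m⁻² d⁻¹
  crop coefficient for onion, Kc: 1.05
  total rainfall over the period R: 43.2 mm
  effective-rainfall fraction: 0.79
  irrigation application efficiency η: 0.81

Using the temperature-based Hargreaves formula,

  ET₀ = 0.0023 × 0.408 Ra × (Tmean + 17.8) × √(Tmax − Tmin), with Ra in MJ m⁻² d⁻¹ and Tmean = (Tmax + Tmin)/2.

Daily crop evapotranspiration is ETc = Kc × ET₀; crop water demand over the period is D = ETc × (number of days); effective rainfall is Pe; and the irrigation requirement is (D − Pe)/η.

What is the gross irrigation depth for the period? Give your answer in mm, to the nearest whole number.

Tmean = (34.8 + 11.1)/2 = 22.95 °C
0.408 Ra = 0.408 × 22.4 = 9.1392 mm/d equivalent
ET₀ = 0.0023 × 9.1392 × (22.95 + 17.8) × √23.7 = 0.0023 × 9.1392 × 40.75 × 4.8683 = 4.1700 mm/d
ETc = Kc × ET₀ = 1.05 × 4.1700 = 4.3785 mm/d
Crop demand D = ETc × 30 d = 4.3785 × 30 = 131.355 mm
Pe = 0.79 × 43.2 = 34.128 mm
D − Pe = 131.355 − 34.128 = 97.227 mm
Gross irrigation = 97.227 / 0.81 = 120.033 mm

120 mm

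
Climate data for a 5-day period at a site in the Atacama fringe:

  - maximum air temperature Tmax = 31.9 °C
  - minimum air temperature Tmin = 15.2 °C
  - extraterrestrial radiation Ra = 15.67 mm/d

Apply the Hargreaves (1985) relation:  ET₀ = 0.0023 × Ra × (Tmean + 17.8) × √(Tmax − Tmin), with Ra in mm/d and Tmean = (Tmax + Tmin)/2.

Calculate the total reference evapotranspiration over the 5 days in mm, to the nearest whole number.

Tmean = (31.9 + 15.2)/2 = 23.55 °C
ET₀ = 0.0023 × 15.67 × (23.55 + 17.8) × √16.7 = 0.0023 × 15.67 × 41.35 × 4.0866 = 6.0902 mm/d
Over 5 days: 6.0902 × 5 = 30.451 mm

30 mm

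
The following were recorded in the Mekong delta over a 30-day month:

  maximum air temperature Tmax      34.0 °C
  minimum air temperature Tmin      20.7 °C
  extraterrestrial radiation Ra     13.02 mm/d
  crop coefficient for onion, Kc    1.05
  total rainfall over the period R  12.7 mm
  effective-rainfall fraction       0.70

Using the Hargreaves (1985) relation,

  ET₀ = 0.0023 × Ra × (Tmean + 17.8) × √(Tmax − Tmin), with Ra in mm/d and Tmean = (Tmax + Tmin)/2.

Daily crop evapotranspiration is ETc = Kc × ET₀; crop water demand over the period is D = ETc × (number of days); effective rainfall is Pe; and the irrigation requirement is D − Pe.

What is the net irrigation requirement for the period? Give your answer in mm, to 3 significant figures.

Tmean = (34.0 + 20.7)/2 = 27.35 °C
ET₀ = 0.0023 × 13.02 × (27.35 + 17.8) × √13.3 = 0.0023 × 13.02 × 45.15 × 3.6469 = 4.9308 mm/d
ETc = Kc × ET₀ = 1.05 × 4.9308 = 5.1773 mm/d
Crop demand D = ETc × 30 d = 5.1773 × 30 = 155.319 mm
Pe = 0.70 × 12.7 = 8.890 mm
D − Pe = 155.319 − 8.890 = 146.429 mm

146 mm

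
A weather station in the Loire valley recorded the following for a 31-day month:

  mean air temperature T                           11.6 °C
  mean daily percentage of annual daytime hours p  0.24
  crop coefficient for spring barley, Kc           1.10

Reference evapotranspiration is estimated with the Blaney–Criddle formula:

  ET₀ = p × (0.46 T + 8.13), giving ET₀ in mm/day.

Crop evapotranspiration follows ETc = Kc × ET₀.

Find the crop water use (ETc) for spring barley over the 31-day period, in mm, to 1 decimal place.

ET₀ = 0.24 × (0.46 × 11.6 + 8.13) = 0.24 × 13.466 = 3.2318 mm/d
ETc = Kc × ET₀ = 1.10 × 3.2318 = 3.5550 mm/d
Over 31 days: 3.5550 × 31 = 110.205 mm

110.2 mm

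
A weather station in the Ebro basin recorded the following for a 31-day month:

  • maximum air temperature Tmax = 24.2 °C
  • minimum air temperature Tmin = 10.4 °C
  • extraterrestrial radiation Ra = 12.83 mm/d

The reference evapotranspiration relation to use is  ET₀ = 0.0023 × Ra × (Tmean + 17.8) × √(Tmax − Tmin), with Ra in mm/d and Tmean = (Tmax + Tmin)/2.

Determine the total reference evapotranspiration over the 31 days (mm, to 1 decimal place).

119.3 mm

Tmean = (24.2 + 10.4)/2 = 17.30 °C
ET₀ = 0.0023 × 12.83 × (17.30 + 17.8) × √13.8 = 0.0023 × 12.83 × 35.10 × 3.7148 = 3.8477 mm/d
Over 31 days: 3.8477 × 31 = 119.279 mm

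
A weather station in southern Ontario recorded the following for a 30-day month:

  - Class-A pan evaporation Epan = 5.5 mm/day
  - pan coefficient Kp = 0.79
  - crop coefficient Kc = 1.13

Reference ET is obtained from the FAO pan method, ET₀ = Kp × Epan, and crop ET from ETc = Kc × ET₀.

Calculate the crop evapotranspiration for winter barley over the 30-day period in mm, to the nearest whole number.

147 mm

ET₀ = 0.79 × 5.5 = 4.3450 mm/d
ETc = Kc × ET₀ = 1.13 × 4.3450 = 4.9099 mm/d
Over 30 days: 4.9099 × 30 = 147.297 mm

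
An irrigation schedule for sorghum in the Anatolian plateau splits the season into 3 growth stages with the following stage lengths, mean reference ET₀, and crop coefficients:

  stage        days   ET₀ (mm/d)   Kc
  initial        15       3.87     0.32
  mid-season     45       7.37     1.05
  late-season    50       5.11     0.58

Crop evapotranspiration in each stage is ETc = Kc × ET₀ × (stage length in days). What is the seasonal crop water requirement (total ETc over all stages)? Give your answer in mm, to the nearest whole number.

initial: 0.32 × 3.87 × 15 = 18.58 mm
mid-season: 1.05 × 7.37 × 45 = 348.23 mm
late-season: 0.58 × 5.11 × 50 = 148.19 mm
Seasonal total = 515.00 mm

515 mm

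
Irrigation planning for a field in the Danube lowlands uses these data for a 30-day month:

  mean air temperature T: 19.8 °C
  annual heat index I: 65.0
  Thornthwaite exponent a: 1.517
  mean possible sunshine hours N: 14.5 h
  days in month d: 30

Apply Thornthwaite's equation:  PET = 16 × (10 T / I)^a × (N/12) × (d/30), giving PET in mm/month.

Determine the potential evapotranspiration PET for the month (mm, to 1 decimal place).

10T/I = 10 × 19.8 / 65.0 = 3.0462
(10T/I)^a = 3.0462^1.517 = 5.4183
Uncorrected PET = 16 × 5.4183 = 86.693 mm
Correction = (N/12)(d/30) = (14.5/12)(30/30) = 1.2083
PET = 86.693 × 1.2083 = 104.751 mm/month

104.8 mm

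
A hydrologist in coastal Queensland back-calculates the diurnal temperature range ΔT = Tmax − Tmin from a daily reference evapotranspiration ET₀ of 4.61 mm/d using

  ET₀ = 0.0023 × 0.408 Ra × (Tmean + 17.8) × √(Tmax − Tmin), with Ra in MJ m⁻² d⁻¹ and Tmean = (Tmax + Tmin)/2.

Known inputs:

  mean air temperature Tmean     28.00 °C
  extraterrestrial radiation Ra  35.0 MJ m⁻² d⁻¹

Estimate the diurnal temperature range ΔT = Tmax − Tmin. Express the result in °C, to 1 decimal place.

√ΔT = ET₀ / [0.0023 × 0.408 × Ra × (Tmean+17.8)] = 4.61 / (0.0023 × 14.2800 × 45.80) = 3.0646
ΔT = 3.0646² = 9.392 °C

9.4 °C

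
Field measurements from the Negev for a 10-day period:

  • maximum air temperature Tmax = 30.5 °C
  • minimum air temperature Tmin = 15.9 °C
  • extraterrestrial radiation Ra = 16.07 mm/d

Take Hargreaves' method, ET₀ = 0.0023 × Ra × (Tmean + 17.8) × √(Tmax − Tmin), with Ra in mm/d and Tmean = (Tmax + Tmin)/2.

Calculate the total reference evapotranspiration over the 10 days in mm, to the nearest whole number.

58 mm

Tmean = (30.5 + 15.9)/2 = 23.20 °C
ET₀ = 0.0023 × 16.07 × (23.20 + 17.8) × √14.6 = 0.0023 × 16.07 × 41.00 × 3.8210 = 5.7903 mm/d
Over 10 days: 5.7903 × 10 = 57.903 mm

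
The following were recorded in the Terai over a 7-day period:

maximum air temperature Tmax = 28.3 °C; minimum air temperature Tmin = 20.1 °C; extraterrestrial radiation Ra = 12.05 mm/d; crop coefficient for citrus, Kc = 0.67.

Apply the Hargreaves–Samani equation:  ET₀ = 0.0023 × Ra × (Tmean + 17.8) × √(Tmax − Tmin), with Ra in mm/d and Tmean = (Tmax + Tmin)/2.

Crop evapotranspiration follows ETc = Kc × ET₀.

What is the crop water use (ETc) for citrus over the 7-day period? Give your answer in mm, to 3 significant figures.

15.6 mm

Tmean = (28.3 + 20.1)/2 = 24.20 °C
ET₀ = 0.0023 × 12.05 × (24.20 + 17.8) × √8.2 = 0.0023 × 12.05 × 42.00 × 2.8636 = 3.3333 mm/d
ETc = Kc × ET₀ = 0.67 × 3.3333 = 2.2333 mm/d
Over 7 days: 2.2333 × 7 = 15.633 mm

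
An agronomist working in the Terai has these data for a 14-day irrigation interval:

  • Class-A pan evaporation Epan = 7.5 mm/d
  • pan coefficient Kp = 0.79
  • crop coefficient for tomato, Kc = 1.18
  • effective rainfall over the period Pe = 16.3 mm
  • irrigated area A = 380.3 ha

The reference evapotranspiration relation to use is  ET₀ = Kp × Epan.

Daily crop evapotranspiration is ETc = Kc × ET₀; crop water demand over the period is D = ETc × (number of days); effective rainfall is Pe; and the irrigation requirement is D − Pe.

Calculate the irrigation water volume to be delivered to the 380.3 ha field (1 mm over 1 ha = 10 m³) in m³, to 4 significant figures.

ET₀ = 0.79 × 7.5 = 5.9250 mm/d
ETc = Kc × ET₀ = 1.18 × 5.9250 = 6.9915 mm/d
Crop demand D = ETc × 14 d = 6.9915 × 14 = 97.881 mm
D − Pe = 97.881 − 16.3 = 81.581 mm
Volume = 81.581 mm × 380.3 ha × 10 = 310252.5 m³

310300 m³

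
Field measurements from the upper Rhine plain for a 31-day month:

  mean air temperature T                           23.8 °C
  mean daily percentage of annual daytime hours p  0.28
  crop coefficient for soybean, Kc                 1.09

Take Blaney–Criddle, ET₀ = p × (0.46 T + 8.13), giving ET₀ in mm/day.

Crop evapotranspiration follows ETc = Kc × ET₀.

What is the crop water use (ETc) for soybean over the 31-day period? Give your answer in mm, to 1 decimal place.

180.5 mm

ET₀ = 0.28 × (0.46 × 23.8 + 8.13) = 0.28 × 19.078 = 5.3418 mm/d
ETc = Kc × ET₀ = 1.09 × 5.3418 = 5.8226 mm/d
Over 31 days: 5.8226 × 31 = 180.501 mm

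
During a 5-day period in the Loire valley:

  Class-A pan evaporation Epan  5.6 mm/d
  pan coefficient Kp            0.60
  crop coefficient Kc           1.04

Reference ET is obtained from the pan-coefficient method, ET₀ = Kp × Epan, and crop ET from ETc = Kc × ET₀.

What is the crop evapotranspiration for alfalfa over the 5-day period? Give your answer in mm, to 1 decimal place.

17.5 mm

ET₀ = 0.60 × 5.6 = 3.3600 mm/d
ETc = Kc × ET₀ = 1.04 × 3.3600 = 3.4944 mm/d
Over 5 days: 3.4944 × 5 = 17.472 mm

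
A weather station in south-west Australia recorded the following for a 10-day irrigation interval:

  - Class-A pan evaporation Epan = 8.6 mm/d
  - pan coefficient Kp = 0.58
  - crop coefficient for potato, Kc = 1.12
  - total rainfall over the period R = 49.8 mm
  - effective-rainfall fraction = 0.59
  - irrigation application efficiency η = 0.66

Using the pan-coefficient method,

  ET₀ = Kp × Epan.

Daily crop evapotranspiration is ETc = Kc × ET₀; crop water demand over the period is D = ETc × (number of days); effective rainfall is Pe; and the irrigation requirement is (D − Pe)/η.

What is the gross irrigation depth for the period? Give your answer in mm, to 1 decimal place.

40.1 mm

ET₀ = 0.58 × 8.6 = 4.9880 mm/d
ETc = Kc × ET₀ = 1.12 × 4.9880 = 5.5866 mm/d
Crop demand D = ETc × 10 d = 5.5866 × 10 = 55.866 mm
Pe = 0.59 × 49.8 = 29.382 mm
D − Pe = 55.866 − 29.382 = 26.484 mm
Gross irrigation = 26.484 / 0.66 = 40.127 mm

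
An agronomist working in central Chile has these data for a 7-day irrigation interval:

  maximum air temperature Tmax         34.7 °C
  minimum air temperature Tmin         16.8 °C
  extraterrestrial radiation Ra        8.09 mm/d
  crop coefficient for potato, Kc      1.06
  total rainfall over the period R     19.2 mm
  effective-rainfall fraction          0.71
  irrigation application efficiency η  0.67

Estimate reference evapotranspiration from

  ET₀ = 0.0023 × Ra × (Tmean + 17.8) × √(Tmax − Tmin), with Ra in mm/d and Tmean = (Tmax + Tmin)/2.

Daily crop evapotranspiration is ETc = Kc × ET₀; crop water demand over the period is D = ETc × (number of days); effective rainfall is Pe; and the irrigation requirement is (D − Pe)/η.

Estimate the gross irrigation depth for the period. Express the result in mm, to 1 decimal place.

17.6 mm

Tmean = (34.7 + 16.8)/2 = 25.75 °C
ET₀ = 0.0023 × 8.09 × (25.75 + 17.8) × √17.9 = 0.0023 × 8.09 × 43.55 × 4.2308 = 3.4284 mm/d
ETc = Kc × ET₀ = 1.06 × 3.4284 = 3.6341 mm/d
Crop demand D = ETc × 7 d = 3.6341 × 7 = 25.439 mm
Pe = 0.71 × 19.2 = 13.632 mm
D − Pe = 25.439 − 13.632 = 11.807 mm
Gross irrigation = 11.807 / 0.67 = 17.622 mm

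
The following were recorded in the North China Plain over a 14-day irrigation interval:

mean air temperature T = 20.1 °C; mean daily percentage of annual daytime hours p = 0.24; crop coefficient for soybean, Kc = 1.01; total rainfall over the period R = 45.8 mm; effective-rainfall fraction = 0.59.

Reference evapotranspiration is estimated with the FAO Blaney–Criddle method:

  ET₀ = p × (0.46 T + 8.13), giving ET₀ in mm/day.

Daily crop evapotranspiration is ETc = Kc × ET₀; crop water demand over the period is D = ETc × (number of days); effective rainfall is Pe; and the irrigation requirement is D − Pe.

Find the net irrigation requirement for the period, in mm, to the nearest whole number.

32 mm

ET₀ = 0.24 × (0.46 × 20.1 + 8.13) = 0.24 × 17.376 = 4.1702 mm/d
ETc = Kc × ET₀ = 1.01 × 4.1702 = 4.2119 mm/d
Crop demand D = ETc × 14 d = 4.2119 × 14 = 58.967 mm
Pe = 0.59 × 45.8 = 27.022 mm
D − Pe = 58.967 − 27.022 = 31.945 mm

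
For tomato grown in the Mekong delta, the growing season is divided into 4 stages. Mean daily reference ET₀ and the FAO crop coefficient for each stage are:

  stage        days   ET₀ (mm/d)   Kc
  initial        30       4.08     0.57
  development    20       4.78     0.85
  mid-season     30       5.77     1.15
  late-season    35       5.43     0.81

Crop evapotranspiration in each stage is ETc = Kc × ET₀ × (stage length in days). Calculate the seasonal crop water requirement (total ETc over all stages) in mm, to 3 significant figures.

initial: 0.57 × 4.08 × 30 = 69.77 mm
development: 0.85 × 4.78 × 20 = 81.26 mm
mid-season: 1.15 × 5.77 × 30 = 199.07 mm
late-season: 0.81 × 5.43 × 35 = 153.94 mm
Seasonal total = 504.04 mm

504 mm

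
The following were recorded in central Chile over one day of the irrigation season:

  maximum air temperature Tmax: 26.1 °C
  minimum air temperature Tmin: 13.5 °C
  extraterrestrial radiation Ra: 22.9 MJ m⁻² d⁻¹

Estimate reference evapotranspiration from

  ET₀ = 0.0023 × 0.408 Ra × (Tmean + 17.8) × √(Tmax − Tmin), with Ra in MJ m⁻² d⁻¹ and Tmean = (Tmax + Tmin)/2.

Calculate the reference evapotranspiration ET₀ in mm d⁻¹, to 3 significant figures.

2.87 mm d⁻¹

Tmean = (26.1 + 13.5)/2 = 19.80 °C
0.408 Ra = 0.408 × 22.9 = 9.3432 mm/d equivalent
ET₀ = 0.0023 × 9.3432 × (19.80 + 17.8) × √12.6 = 0.0023 × 9.3432 × 37.60 × 3.5496 = 2.8681 mm/d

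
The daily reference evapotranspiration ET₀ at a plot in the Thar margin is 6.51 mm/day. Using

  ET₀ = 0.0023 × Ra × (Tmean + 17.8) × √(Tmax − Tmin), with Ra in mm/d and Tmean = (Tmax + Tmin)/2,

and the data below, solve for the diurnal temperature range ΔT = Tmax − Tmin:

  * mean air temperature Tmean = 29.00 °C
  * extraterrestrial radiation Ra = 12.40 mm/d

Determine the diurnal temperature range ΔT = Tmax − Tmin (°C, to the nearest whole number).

24 °C

√ΔT = ET₀ / [0.0023 × Ra × (Tmean+17.8)] = 6.51 / (0.0023 × 12.40 × 46.80) = 4.8774
ΔT = 4.8774² = 23.789 °C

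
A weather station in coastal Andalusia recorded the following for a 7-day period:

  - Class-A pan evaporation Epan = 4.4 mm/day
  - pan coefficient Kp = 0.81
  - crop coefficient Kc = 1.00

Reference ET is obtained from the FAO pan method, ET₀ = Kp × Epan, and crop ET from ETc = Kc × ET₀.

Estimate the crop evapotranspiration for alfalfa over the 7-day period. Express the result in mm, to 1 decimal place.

24.9 mm

ET₀ = 0.81 × 4.4 = 3.5640 mm/d
ETc = Kc × ET₀ = 1.00 × 3.5640 = 3.5640 mm/d
Over 7 days: 3.5640 × 7 = 24.948 mm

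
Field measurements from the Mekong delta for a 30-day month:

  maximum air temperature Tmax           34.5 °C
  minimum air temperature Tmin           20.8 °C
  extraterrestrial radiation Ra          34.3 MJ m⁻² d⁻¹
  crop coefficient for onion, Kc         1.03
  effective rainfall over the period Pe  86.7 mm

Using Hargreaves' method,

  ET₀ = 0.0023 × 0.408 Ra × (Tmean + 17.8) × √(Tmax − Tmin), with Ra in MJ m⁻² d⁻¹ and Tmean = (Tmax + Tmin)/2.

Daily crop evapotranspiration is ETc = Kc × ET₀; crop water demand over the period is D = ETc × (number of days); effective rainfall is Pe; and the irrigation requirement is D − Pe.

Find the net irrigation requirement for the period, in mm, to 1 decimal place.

80.6 mm

Tmean = (34.5 + 20.8)/2 = 27.65 °C
0.408 Ra = 0.408 × 34.3 = 13.9944 mm/d equivalent
ET₀ = 0.0023 × 13.9944 × (27.65 + 17.8) × √13.7 = 0.0023 × 13.9944 × 45.45 × 3.7014 = 5.4148 mm/d
ETc = Kc × ET₀ = 1.03 × 5.4148 = 5.5772 mm/d
Crop demand D = ETc × 30 d = 5.5772 × 30 = 167.316 mm
D − Pe = 167.316 − 86.7 = 80.616 mm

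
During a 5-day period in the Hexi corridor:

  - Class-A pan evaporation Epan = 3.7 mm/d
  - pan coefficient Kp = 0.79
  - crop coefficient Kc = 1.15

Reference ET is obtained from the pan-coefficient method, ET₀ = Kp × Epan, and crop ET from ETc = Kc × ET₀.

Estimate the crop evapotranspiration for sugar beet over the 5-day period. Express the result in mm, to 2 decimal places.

16.81 mm

ET₀ = 0.79 × 3.7 = 2.9230 mm/d
ETc = Kc × ET₀ = 1.15 × 2.9230 = 3.3615 mm/d
Over 5 days: 3.3615 × 5 = 16.808 mm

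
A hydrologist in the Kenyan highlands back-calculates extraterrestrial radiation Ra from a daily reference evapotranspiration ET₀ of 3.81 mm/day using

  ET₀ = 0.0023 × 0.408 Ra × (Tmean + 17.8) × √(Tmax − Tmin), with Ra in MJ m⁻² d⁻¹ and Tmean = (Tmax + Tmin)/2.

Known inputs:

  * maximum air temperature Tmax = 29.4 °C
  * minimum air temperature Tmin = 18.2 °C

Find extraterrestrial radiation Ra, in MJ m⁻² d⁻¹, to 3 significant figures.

Tmean = (29.4+18.2)/2 = 23.80 °C; ΔT = 11.2
Ra = ET₀ / [0.0023 × 0.408 × (Tmean+17.8) × √ΔT]
   = 3.81 / (0.0023 × 0.408 × 41.60 × 3.3466) = 29.164 MJ m⁻² d⁻¹

29.2 MJ m⁻² d⁻¹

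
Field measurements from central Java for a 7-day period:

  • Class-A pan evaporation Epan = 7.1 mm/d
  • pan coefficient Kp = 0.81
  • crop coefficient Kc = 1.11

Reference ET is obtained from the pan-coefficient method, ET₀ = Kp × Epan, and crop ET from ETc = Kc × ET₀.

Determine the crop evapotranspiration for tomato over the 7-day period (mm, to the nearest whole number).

ET₀ = 0.81 × 7.1 = 5.7510 mm/d
ETc = Kc × ET₀ = 1.11 × 5.7510 = 6.3836 mm/d
Over 7 days: 6.3836 × 7 = 44.685 mm

45 mm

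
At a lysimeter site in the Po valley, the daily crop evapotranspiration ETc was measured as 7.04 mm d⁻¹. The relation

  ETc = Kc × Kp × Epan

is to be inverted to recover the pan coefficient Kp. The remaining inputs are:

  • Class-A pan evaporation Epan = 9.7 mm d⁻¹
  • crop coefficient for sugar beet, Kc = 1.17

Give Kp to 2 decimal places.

0.62

ETc = Kc × Kp × Epan  ⇒  Kp = ETc / (Kc × Epan)
Kp = 7.04 / (1.17 × 9.7) = 7.04 / 11.349 = 0.6203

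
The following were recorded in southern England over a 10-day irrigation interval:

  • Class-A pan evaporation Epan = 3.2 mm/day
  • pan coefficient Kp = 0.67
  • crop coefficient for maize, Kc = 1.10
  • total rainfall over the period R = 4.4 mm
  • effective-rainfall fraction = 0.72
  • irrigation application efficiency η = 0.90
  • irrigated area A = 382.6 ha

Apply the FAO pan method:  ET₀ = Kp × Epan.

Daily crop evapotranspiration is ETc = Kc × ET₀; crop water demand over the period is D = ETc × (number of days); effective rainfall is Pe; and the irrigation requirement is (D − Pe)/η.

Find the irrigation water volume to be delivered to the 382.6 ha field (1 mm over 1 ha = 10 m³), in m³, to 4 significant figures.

86790 m³

ET₀ = 0.67 × 3.2 = 2.1440 mm/d
ETc = Kc × ET₀ = 1.10 × 2.1440 = 2.3584 mm/d
Crop demand D = ETc × 10 d = 2.3584 × 10 = 23.584 mm
Pe = 0.72 × 4.4 = 3.168 mm
D − Pe = 23.584 − 3.168 = 20.416 mm
Gross irrigation = 20.416 / 0.90 = 22.684 mm
Volume = 22.684 mm × 382.6 ha × 10 = 86789.0 m³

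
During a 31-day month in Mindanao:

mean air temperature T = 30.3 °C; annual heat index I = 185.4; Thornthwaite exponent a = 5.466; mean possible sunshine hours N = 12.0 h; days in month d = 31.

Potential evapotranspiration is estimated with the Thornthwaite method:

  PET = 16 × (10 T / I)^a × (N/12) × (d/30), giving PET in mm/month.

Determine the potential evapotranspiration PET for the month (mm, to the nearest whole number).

242 mm

10T/I = 10 × 30.3 / 185.4 = 1.6343
(10T/I)^a = 1.6343^5.466 = 14.6579
Uncorrected PET = 16 × 14.6579 = 234.526 mm
Correction = (N/12)(d/30) = (12.0/12)(31/30) = 1.0333
PET = 234.526 × 1.0333 = 242.336 mm/month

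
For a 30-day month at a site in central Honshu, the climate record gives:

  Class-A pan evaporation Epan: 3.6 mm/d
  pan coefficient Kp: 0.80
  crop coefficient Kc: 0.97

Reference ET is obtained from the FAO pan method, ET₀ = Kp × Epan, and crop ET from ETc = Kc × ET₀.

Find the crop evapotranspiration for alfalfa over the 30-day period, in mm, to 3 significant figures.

83.8 mm

ET₀ = 0.80 × 3.6 = 2.8800 mm/d
ETc = Kc × ET₀ = 0.97 × 2.8800 = 2.7936 mm/d
Over 30 days: 2.7936 × 30 = 83.808 mm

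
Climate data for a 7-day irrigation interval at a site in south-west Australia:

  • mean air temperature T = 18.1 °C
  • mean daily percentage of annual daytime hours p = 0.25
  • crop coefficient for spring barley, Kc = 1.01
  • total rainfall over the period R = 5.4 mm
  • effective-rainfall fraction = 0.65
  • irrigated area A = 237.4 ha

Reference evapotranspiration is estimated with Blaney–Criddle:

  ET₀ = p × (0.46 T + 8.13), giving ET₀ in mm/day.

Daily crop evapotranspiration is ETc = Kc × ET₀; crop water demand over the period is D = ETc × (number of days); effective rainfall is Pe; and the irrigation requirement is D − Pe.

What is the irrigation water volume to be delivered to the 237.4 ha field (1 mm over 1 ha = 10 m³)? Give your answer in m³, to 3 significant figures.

60700 m³

ET₀ = 0.25 × (0.46 × 18.1 + 8.13) = 0.25 × 16.456 = 4.1140 mm/d
ETc = Kc × ET₀ = 1.01 × 4.1140 = 4.1551 mm/d
Crop demand D = ETc × 7 d = 4.1551 × 7 = 29.086 mm
Pe = 0.65 × 5.4 = 3.510 mm
D − Pe = 29.086 − 3.510 = 25.576 mm
Volume = 25.576 mm × 237.4 ha × 10 = 60717.4 m³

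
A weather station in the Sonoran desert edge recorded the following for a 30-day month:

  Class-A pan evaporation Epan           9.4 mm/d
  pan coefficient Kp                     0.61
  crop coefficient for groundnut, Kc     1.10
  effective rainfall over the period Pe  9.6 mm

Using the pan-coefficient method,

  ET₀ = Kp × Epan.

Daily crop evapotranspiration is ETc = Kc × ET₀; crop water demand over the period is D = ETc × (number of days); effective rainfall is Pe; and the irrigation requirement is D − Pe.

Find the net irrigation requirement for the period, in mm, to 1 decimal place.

179.6 mm

ET₀ = 0.61 × 9.4 = 5.7340 mm/d
ETc = Kc × ET₀ = 1.10 × 5.7340 = 6.3074 mm/d
Crop demand D = ETc × 30 d = 6.3074 × 30 = 189.222 mm
D − Pe = 189.222 − 9.6 = 179.622 mm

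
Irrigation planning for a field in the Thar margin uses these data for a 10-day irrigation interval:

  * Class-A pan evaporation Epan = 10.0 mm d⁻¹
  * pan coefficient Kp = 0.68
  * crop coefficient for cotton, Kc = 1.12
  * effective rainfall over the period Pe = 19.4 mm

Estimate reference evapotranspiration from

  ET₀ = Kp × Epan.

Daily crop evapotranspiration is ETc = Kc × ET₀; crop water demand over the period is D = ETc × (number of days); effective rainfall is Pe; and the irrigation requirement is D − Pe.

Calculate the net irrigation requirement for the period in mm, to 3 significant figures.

ET₀ = 0.68 × 10.0 = 6.8000 mm/d
ETc = Kc × ET₀ = 1.12 × 6.8000 = 7.6160 mm/d
Crop demand D = ETc × 10 d = 7.6160 × 10 = 76.160 mm
D − Pe = 76.160 − 19.4 = 56.760 mm

56.8 mm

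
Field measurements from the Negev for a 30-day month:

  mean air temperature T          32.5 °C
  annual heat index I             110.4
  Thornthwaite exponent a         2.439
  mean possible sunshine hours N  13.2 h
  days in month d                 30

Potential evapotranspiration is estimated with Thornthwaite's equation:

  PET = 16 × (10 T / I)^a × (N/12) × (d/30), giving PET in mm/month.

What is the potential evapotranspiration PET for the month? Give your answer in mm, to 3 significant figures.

245 mm

10T/I = 10 × 32.5 / 110.4 = 2.9438
(10T/I)^a = 2.9438^2.439 = 13.9209
Uncorrected PET = 16 × 13.9209 = 222.734 mm
Correction = (N/12)(d/30) = (13.2/12)(30/30) = 1.1000
PET = 222.734 × 1.1000 = 245.007 mm/month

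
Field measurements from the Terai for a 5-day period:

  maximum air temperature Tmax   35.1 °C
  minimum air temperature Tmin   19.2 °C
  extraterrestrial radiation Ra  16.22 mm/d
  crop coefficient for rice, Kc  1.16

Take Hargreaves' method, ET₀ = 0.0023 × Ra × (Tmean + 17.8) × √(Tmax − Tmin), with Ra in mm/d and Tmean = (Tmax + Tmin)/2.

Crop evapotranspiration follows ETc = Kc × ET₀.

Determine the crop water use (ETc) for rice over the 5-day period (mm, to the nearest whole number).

Tmean = (35.1 + 19.2)/2 = 27.15 °C
ET₀ = 0.0023 × 16.22 × (27.15 + 17.8) × √15.9 = 0.0023 × 16.22 × 44.95 × 3.9875 = 6.6867 mm/d
ETc = Kc × ET₀ = 1.16 × 6.6867 = 7.7566 mm/d
Over 5 days: 7.7566 × 5 = 38.783 mm

39 mm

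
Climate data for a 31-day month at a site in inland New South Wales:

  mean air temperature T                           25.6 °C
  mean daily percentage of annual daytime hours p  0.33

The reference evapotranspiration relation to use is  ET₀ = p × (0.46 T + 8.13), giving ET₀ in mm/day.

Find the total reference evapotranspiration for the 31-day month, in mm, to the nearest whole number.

ET₀ = 0.33 × (0.46 × 25.6 + 8.13) = 0.33 × 19.906 = 6.5690 mm/d
Monthly total = 6.5690 × 31 = 203.639 mm

204 mm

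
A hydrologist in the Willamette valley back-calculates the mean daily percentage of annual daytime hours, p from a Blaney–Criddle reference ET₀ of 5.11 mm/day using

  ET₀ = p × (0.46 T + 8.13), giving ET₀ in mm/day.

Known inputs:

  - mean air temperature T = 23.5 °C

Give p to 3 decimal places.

p = ET₀ / (0.46 T + 8.13) = 5.11 / (0.46 × 23.5 + 8.13) = 5.11 / 18.940 = 0.2698

0.270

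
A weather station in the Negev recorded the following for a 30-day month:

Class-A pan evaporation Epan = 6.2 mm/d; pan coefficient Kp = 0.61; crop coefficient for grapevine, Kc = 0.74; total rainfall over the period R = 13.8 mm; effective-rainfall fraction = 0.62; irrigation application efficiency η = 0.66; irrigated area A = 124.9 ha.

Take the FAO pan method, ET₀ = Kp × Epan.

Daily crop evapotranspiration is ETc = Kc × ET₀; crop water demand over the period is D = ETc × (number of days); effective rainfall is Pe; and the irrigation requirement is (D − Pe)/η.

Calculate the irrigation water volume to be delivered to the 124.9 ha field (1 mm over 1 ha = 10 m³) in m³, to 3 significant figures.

ET₀ = 0.61 × 6.2 = 3.7820 mm/d
ETc = Kc × ET₀ = 0.74 × 3.7820 = 2.7987 mm/d
Crop demand D = ETc × 30 d = 2.7987 × 30 = 83.961 mm
Pe = 0.62 × 13.8 = 8.556 mm
D − Pe = 83.961 − 8.556 = 75.405 mm
Gross irrigation = 75.405 / 0.66 = 114.250 mm
Volume = 114.250 mm × 124.9 ha × 10 = 142698.3 m³

143000 m³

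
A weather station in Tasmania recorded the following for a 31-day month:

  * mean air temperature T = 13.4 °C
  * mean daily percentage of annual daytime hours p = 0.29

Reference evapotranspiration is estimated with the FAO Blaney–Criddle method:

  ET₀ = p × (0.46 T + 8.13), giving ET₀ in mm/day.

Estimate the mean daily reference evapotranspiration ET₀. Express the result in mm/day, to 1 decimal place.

4.1 mm/day

ET₀ = 0.29 × (0.46 × 13.4 + 8.13) = 0.29 × 14.294 = 4.1453 mm/d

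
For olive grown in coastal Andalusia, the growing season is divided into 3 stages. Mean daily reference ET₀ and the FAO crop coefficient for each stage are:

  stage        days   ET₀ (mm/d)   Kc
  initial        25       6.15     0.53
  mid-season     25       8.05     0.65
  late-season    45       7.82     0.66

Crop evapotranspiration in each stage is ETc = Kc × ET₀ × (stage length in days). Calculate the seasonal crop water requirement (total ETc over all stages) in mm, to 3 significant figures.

initial: 0.53 × 6.15 × 25 = 81.49 mm
mid-season: 0.65 × 8.05 × 25 = 130.81 mm
late-season: 0.66 × 7.82 × 45 = 232.25 mm
Seasonal total = 444.55 mm

445 mm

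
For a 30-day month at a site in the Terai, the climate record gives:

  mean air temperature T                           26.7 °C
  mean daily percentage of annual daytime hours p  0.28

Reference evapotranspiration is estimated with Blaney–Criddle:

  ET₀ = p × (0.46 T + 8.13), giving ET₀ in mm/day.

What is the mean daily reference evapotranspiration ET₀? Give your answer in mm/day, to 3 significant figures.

ET₀ = 0.28 × (0.46 × 26.7 + 8.13) = 0.28 × 20.412 = 5.7154 mm/d

5.72 mm/day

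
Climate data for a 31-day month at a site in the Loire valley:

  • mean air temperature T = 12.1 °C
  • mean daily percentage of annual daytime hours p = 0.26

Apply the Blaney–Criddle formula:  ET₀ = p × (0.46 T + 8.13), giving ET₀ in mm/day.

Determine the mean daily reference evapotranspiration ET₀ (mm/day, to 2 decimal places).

ET₀ = 0.26 × (0.46 × 12.1 + 8.13) = 0.26 × 13.696 = 3.5610 mm/d

3.56 mm/day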